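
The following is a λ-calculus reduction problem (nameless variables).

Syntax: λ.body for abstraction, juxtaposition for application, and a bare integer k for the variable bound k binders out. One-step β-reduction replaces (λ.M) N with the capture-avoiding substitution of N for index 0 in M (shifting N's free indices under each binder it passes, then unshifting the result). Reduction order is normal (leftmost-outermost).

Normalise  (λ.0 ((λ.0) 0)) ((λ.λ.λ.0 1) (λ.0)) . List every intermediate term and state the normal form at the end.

  start: (λ.0 ((λ.0) 0)) ((λ.λ.λ.0 1) (λ.0))
  step 1: (λ.λ.λ.0 1) (λ.0) ((λ.0) ((λ.λ.λ.0 1) (λ.0)))
  step 2: (λ.λ.0 1) ((λ.0) ((λ.λ.λ.0 1) (λ.0)))
  step 3: λ.0 ((λ.0) ((λ.λ.λ.0 1) (λ.0)))
  step 4: λ.0 ((λ.λ.λ.0 1) (λ.0))
  step 5: λ.0 (λ.λ.0 1)

Answer: normal form = λ.0 (λ.λ.0 1)  (in 5 steps)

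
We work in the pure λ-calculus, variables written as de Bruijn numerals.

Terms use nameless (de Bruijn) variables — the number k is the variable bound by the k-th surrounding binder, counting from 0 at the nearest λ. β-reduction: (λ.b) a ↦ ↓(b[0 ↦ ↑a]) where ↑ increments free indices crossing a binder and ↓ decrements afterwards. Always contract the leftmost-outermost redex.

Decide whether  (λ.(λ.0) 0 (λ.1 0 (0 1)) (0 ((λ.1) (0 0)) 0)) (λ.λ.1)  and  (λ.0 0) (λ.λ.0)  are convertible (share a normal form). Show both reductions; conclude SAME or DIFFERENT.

Answer: SAME — A ⇓ λ.0, B ⇓ λ.0

Working:
Term A:
  start: (λ.(λ.0) 0 (λ.1 0 (0 1)) (0 ((λ.1) (0 0)) 0)) (λ.λ.1)
  step 1: (λ.0) (λ.λ.1) (λ.(λ.λ.1) 0 (0 (λ.λ.1))) ((λ.λ.1) ((λ.λ.λ.1) ((λ.λ.1) (λ.λ.1))) (λ.λ.1))
  step 2: (λ.λ.1) (λ.(λ.λ.1) 0 (0 (λ.λ.1))) ((λ.λ.1) ((λ.λ.λ.1) ((λ.λ.1) (λ.λ.1))) (λ.λ.1))
  step 3: (λ.λ.(λ.λ.1) 0 (0 (λ.λ.1))) ((λ.λ.1) ((λ.λ.λ.1) ((λ.λ.1) (λ.λ.1))) (λ.λ.1))
  step 4: λ.(λ.λ.1) 0 (0 (λ.λ.1))
  step 5: λ.(λ.1) (0 (λ.λ.1))
  step 6: λ.0

Term B:
  start: (λ.0 0) (λ.λ.0)
  step 1: (λ.λ.0) (λ.λ.0)
  step 2: λ.0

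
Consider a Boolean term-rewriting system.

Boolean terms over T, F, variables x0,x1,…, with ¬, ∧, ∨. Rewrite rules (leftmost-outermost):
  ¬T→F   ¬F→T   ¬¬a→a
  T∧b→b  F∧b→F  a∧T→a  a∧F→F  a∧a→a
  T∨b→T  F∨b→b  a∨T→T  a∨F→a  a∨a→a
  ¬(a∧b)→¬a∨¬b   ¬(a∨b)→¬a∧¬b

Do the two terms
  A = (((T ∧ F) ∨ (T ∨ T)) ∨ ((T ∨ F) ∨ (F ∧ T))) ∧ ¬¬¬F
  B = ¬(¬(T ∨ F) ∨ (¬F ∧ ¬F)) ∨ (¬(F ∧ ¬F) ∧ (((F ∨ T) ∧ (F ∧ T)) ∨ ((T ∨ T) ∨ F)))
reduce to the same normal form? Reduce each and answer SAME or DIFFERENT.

Term A:
  start: (((T ∧ F) ∨ (T ∨ T)) ∨ ((T ∨ F) ∨ (F ∧ T))) ∧ ¬¬¬F
  →1  ((F ∨ (T ∨ T)) ∨ ((T ∨ F) ∨ (F ∧ T))) ∧ ¬¬¬F
  →2  ((T ∨ T) ∨ ((T ∨ F) ∨ (F ∧ T))) ∧ ¬¬¬F
  →3  (T ∨ ((T ∨ F) ∨ (F ∧ T))) ∧ ¬¬¬F
  →4  T ∧ ¬¬¬F
  →5  ¬¬¬F
  →6  ¬F
  →7  T

Term B:
  start: ¬(¬(T ∨ F) ∨ (¬F ∧ ¬F)) ∨ (¬(F ∧ ¬F) ∧ (((F ∨ T) ∧ (F ∧ T)) ∨ ((T ∨ T) ∨ F)))
  →1  (¬¬(T ∨ F) ∧ ¬(¬F ∧ ¬F)) ∨ (¬(F ∧ ¬F) ∧ (((F ∨ T) ∧ (F ∧ T)) ∨ ((T ∨ T) ∨ F)))
  →2  ((T ∨ F) ∧ ¬(¬F ∧ ¬F)) ∨ (¬(F ∧ ¬F) ∧ (((F ∨ T) ∧ (F ∧ T)) ∨ ((T ∨ T) ∨ F)))
  →3  (T ∧ ¬(¬F ∧ ¬F)) ∨ (¬(F ∧ ¬F) ∧ (((F ∨ T) ∧ (F ∧ T)) ∨ ((T ∨ T) ∨ F)))
  →4  ¬(¬F ∧ ¬F) ∨ (¬(F ∧ ¬F) ∧ (((F ∨ T) ∧ (F ∧ T)) ∨ ((T ∨ T) ∨ F)))
  →5  (¬¬F ∨ ¬¬F) ∨ (¬(F ∧ ¬F) ∧ (((F ∨ T) ∧ (F ∧ T)) ∨ ((T ∨ T) ∨ F)))
  →6  ¬¬F ∨ (¬(F ∧ ¬F) ∧ (((F ∨ T) ∧ (F ∧ T)) ∨ ((T ∨ T) ∨ F)))
  →7  F ∨ (¬(F ∧ ¬F) ∧ (((F ∨ T) ∧ (F ∧ T)) ∨ ((T ∨ T) ∨ F)))
  →8  ¬(F ∧ ¬F) ∧ (((F ∨ T) ∧ (F ∧ T)) ∨ ((T ∨ T) ∨ F))
  →9  (¬F ∨ ¬¬F) ∧ (((F ∨ T) ∧ (F ∧ T)) ∨ ((T ∨ T) ∨ F))
  →10  (T ∨ ¬¬F) ∧ (((F ∨ T) ∧ (F ∧ T)) ∨ ((T ∨ T) ∨ F))
  →11  T ∧ (((F ∨ T) ∧ (F ∧ T)) ∨ ((T ∨ T) ∨ F))
  →12  ((F ∨ T) ∧ (F ∧ T)) ∨ ((T ∨ T) ∨ F)
  →13  (T ∧ (F ∧ T)) ∨ ((T ∨ T) ∨ F)
  →14  (F ∧ T) ∨ ((T ∨ T) ∨ F)
  →15  F ∨ ((T ∨ T) ∨ F)
  →16  (T ∨ T) ∨ F
  →17  T ∨ T
  →18  T

Answer: SAME — A ⇓ T, B ⇓ T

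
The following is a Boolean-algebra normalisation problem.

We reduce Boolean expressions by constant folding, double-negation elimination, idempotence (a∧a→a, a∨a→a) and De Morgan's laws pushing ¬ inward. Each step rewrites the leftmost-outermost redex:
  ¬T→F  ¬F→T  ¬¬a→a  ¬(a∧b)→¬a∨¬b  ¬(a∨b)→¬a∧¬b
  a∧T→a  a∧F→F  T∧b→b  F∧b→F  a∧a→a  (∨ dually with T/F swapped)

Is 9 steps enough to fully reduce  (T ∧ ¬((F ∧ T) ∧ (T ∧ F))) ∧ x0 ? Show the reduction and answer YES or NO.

Answer: YES — reaches normal form x0 in 7 ≤ 9 steps

Derivation:
  start: (T ∧ ¬((F ∧ T) ∧ (T ∧ F))) ∧ x0
  step 1: ¬((F ∧ T) ∧ (T ∧ F)) ∧ x0
  step 2: (¬(F ∧ T) ∨ ¬(T ∧ F)) ∧ x0
  step 3: ((¬F ∨ ¬T) ∨ ¬(T ∧ F)) ∧ x0
  step 4: ((T ∨ ¬T) ∨ ¬(T ∧ F)) ∧ x0
  step 5: (T ∨ ¬(T ∧ F)) ∧ x0
  step 6: T ∧ x0
  step 7: x0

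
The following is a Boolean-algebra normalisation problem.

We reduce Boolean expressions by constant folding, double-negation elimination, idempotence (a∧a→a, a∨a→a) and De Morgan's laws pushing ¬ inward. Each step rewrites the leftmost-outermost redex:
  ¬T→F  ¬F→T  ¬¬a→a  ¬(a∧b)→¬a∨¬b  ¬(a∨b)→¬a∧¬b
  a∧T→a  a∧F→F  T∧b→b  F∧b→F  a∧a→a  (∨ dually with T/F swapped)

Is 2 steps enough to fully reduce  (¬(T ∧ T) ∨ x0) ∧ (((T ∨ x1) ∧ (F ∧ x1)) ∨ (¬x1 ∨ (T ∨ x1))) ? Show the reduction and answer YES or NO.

  start: (¬(T ∧ T) ∨ x0) ∧ (((T ∨ x1) ∧ (F ∧ x1)) ∨ (¬x1 ∨ (T ∨ x1)))
  [1] ((¬T ∨ ¬T) ∨ x0) ∧ (((T ∨ x1) ∧ (F ∧ x1)) ∨ (¬x1 ∨ (T ∨ x1)))
  [2] (¬T ∨ x0) ∧ (((T ∨ x1) ∧ (F ∧ x1)) ∨ (¬x1 ∨ (T ∨ x1)))

Answer: NO — after 2 steps the term is (¬T ∨ x0) ∧ (((T ∨ x1) ∧ (F ∧ x1)) ∨ (¬x1 ∨ (T ∨ x1))), not yet normal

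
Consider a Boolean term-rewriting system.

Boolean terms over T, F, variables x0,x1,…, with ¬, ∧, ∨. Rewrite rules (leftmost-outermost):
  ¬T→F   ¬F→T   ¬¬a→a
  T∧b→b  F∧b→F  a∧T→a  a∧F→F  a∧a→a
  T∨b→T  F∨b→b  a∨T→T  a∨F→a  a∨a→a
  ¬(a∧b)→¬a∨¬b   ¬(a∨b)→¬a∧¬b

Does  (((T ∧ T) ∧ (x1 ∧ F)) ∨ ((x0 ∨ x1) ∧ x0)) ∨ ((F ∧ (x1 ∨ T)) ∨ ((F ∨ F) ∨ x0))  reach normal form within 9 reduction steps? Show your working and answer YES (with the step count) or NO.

  start: (((T ∧ T) ∧ (x1 ∧ F)) ∨ ((x0 ∨ x1) ∧ x0)) ∨ ((F ∧ (x1 ∨ T)) ∨ ((F ∨ F) ∨ x0))
  [1] ((T ∧ (x1 ∧ F)) ∨ ((x0 ∨ x1) ∧ x0)) ∨ ((F ∧ (x1 ∨ T)) ∨ ((F ∨ F) ∨ x0))
  [2] ((x1 ∧ F) ∨ ((x0 ∨ x1) ∧ x0)) ∨ ((F ∧ (x1 ∨ T)) ∨ ((F ∨ F) ∨ x0))
  [3] (F ∨ ((x0 ∨ x1) ∧ x0)) ∨ ((F ∧ (x1 ∨ T)) ∨ ((F ∨ F) ∨ x0))
  [4] ((x0 ∨ x1) ∧ x0) ∨ ((F ∧ (x1 ∨ T)) ∨ ((F ∨ F) ∨ x0))
  [5] ((x0 ∨ x1) ∧ x0) ∨ (F ∨ ((F ∨ F) ∨ x0))
  [6] ((x0 ∨ x1) ∧ x0) ∨ ((F ∨ F) ∨ x0)
  [7] ((x0 ∨ x1) ∧ x0) ∨ (F ∨ x0)
  [8] ((x0 ∨ x1) ∧ x0) ∨ x0

Answer: YES — reaches normal form ((x0 ∨ x1) ∧ x0) ∨ x0 in 8 ≤ 9 steps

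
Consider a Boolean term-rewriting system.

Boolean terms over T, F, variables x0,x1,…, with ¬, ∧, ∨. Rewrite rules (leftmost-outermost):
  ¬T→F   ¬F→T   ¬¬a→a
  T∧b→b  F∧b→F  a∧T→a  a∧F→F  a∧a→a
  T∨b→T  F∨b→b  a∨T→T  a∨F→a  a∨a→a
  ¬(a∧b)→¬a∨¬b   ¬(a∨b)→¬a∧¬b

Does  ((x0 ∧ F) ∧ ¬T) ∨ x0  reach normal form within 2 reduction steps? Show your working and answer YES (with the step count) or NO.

  start: ((x0 ∧ F) ∧ ¬T) ∨ x0
  [1] (F ∧ ¬T) ∨ x0
  [2] F ∨ x0

Answer: NO — after 2 steps the term is F ∨ x0, not yet normal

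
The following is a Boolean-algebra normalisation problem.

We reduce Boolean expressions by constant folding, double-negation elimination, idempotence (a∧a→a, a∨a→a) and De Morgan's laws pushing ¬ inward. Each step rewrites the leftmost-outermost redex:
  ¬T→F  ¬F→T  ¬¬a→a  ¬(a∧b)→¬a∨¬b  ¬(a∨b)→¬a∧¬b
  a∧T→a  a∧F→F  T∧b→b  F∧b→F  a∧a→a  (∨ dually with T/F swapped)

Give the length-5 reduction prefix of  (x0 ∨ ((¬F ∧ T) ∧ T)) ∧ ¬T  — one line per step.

Answer: after 5 steps: ¬T

Reduction:
  start: (x0 ∨ ((¬F ∧ T) ∧ T)) ∧ ¬T
  step 1: (x0 ∨ (¬F ∧ T)) ∧ ¬T
  step 2: (x0 ∨ ¬F) ∧ ¬T
  step 3: (x0 ∨ T) ∧ ¬T
  step 4: T ∧ ¬T
  step 5: ¬T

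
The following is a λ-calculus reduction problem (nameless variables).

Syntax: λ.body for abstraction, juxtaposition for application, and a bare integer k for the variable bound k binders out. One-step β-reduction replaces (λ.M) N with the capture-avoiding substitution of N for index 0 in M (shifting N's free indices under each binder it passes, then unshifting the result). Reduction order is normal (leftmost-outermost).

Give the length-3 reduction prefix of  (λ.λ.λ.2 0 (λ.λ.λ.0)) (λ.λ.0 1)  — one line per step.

  start: (λ.λ.λ.2 0 (λ.λ.λ.0)) (λ.λ.0 1)
  step 1: λ.λ.(λ.λ.0 1) 0 (λ.λ.λ.0)
  step 2: λ.λ.(λ.0 1) (λ.λ.λ.0)
  step 3: λ.λ.(λ.λ.λ.0) 0

Answer: after 3 steps: λ.λ.(λ.λ.λ.0) 0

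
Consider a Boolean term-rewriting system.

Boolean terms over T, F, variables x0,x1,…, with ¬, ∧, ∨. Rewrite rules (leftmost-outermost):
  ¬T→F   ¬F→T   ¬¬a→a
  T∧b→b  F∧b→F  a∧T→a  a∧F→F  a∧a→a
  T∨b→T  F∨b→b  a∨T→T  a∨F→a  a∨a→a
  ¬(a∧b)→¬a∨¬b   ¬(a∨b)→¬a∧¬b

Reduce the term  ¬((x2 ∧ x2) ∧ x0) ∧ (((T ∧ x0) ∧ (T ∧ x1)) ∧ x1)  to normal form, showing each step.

Answer: normal form = (¬x2 ∨ ¬x0) ∧ ((x0 ∧ x1) ∧ x1)  (in 5 steps)

Derivation:
  start: ¬((x2 ∧ x2) ∧ x0) ∧ (((T ∧ x0) ∧ (T ∧ x1)) ∧ x1)
  [1] (¬(x2 ∧ x2) ∨ ¬x0) ∧ (((T ∧ x0) ∧ (T ∧ x1)) ∧ x1)
  [2] ((¬x2 ∨ ¬x2) ∨ ¬x0) ∧ (((T ∧ x0) ∧ (T ∧ x1)) ∧ x1)
  [3] (¬x2 ∨ ¬x0) ∧ (((T ∧ x0) ∧ (T ∧ x1)) ∧ x1)
  [4] (¬x2 ∨ ¬x0) ∧ ((x0 ∧ (T ∧ x1)) ∧ x1)
  [5] (¬x2 ∨ ¬x0) ∧ ((x0 ∧ x1) ∧ x1)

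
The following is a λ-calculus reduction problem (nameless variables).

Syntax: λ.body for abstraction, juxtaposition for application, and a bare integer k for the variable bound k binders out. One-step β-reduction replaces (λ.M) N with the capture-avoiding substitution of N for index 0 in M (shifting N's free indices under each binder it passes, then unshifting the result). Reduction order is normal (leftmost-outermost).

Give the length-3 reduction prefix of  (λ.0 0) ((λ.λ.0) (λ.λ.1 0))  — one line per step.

Answer: after 3 steps: (λ.λ.0) (λ.λ.1 0)

Working:
  start: (λ.0 0) ((λ.λ.0) (λ.λ.1 0))
  →1  (λ.λ.0) (λ.λ.1 0) ((λ.λ.0) (λ.λ.1 0))
  →2  (λ.0) ((λ.λ.0) (λ.λ.1 0))
  →3  (λ.λ.0) (λ.λ.1 0)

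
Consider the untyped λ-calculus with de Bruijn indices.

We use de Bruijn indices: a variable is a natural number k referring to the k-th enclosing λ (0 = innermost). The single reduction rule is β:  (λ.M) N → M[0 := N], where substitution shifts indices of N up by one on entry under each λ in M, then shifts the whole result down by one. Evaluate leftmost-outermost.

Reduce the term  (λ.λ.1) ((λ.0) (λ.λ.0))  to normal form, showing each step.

  start: (λ.λ.1) ((λ.0) (λ.λ.0))
  [1] λ.(λ.0) (λ.λ.0)
  [2] λ.λ.λ.0

Answer: normal form = λ.λ.λ.0  (in 2 steps)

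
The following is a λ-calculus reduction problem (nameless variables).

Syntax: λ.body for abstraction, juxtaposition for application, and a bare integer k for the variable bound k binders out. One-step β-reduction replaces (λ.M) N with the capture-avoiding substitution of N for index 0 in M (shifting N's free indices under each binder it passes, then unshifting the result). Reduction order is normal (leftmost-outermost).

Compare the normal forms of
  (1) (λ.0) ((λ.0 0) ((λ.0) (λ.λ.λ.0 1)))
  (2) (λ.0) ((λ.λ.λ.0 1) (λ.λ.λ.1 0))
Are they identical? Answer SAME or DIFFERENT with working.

Answer: SAME — A ⇓ λ.λ.0 1, B ⇓ λ.λ.0 1

Working:
Term A:
  start: (λ.0) ((λ.0 0) ((λ.0) (λ.λ.λ.0 1)))
  step 1: (λ.0 0) ((λ.0) (λ.λ.λ.0 1))
  step 2: (λ.0) (λ.λ.λ.0 1) ((λ.0) (λ.λ.λ.0 1))
  step 3: (λ.λ.λ.0 1) ((λ.0) (λ.λ.λ.0 1))
  step 4: λ.λ.0 1

Term B:
  start: (λ.0) ((λ.λ.λ.0 1) (λ.λ.λ.1 0))
  step 1: (λ.λ.λ.0 1) (λ.λ.λ.1 0)
  step 2: λ.λ.0 1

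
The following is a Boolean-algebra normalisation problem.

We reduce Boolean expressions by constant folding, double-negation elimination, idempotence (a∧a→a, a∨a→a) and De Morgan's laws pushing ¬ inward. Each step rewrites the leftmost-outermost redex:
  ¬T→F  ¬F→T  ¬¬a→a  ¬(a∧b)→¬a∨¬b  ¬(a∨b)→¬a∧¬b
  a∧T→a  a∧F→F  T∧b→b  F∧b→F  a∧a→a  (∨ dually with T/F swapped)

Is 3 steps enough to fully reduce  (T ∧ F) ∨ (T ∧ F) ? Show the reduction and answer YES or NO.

  start: (T ∧ F) ∨ (T ∧ F)
  step 1: T ∧ F
  step 2: F

Answer: YES — reaches normal form F in 2 ≤ 3 steps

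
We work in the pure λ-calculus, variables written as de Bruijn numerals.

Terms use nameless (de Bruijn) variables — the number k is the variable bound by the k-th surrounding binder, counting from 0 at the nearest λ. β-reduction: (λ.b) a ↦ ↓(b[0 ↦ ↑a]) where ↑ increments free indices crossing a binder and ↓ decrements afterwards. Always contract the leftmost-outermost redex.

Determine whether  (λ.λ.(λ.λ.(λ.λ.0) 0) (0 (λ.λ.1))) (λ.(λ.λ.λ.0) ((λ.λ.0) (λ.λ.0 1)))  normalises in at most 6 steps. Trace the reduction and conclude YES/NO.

  start: (λ.λ.(λ.λ.(λ.λ.0) 0) (0 (λ.λ.1))) (λ.(λ.λ.λ.0) ((λ.λ.0) (λ.λ.0 1)))
  step 1: λ.(λ.λ.(λ.λ.0) 0) (0 (λ.λ.1))
  step 2: λ.λ.(λ.λ.0) 0
  step 3: λ.λ.λ.0

Answer: YES — reaches normal form λ.λ.λ.0 in 3 ≤ 6 steps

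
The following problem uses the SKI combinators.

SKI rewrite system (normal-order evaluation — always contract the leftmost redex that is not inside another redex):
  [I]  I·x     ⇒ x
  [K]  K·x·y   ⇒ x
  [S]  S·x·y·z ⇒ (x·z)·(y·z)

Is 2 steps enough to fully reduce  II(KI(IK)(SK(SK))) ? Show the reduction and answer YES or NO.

Answer: NO — after 2 steps the term is KI(IK)(SK(SK)), not yet normal

Working:
  start: II(KI(IK)(SK(SK)))
  step 1: I(KI(IK)(SK(SK)))
  step 2: KI(IK)(SK(SK))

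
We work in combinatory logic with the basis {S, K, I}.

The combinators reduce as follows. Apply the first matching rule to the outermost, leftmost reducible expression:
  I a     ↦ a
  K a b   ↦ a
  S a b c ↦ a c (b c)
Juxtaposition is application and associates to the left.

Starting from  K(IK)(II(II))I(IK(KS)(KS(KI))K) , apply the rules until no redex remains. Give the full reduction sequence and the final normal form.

  start: K(IK)(II(II))I(IK(KS)(KS(KI))K)
  step 1: IKI(IK(KS)(KS(KI))K)
  step 2: KI(IK(KS)(KS(KI))K)
  step 3: I

Answer: normal form = I  (in 3 steps)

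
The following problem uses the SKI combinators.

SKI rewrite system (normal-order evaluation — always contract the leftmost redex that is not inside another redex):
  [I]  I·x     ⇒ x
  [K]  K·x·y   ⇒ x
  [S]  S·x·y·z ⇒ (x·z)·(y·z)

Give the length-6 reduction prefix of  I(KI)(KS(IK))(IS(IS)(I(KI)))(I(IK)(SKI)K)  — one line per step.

Answer: after 6 steps: S(I(IK)(SKI)K)(I(KI)(I(IK)(SKI)K))

Reduction:
  start: I(KI)(KS(IK))(IS(IS)(I(KI)))(I(IK)(SKI)K)
  step 1: KI(KS(IK))(IS(IS)(I(KI)))(I(IK)(SKI)K)
  step 2: I(IS(IS)(I(KI)))(I(IK)(SKI)K)
  step 3: IS(IS)(I(KI))(I(IK)(SKI)K)
  step 4: S(IS)(I(KI))(I(IK)(SKI)K)
  step 5: IS(I(IK)(SKI)K)(I(KI)(I(IK)(SKI)K))
  step 6: S(I(IK)(SKI)K)(I(KI)(I(IK)(SKI)K))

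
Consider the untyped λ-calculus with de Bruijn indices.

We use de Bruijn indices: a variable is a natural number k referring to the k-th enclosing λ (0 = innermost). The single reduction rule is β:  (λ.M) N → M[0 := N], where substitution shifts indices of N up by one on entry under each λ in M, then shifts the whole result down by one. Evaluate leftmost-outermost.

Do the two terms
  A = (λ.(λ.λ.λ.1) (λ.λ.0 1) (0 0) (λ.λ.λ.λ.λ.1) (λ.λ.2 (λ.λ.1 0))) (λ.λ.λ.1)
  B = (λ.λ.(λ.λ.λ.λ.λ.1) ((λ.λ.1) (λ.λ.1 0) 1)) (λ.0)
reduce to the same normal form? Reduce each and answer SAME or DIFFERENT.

Answer: SAME — A ⇓ λ.λ.λ.λ.λ.1, B ⇓ λ.λ.λ.λ.λ.1

Derivation:
Term A:
  start: (λ.(λ.λ.λ.1) (λ.λ.0 1) (0 0) (λ.λ.λ.λ.λ.1) (λ.λ.2 (λ.λ.1 0))) (λ.λ.λ.1)
  →1  (λ.λ.λ.1) (λ.λ.0 1) ((λ.λ.λ.1) (λ.λ.λ.1)) (λ.λ.λ.λ.λ.1) (λ.λ.(λ.λ.λ.1) (λ.λ.1 0))
  →2  (λ.λ.1) ((λ.λ.λ.1) (λ.λ.λ.1)) (λ.λ.λ.λ.λ.1) (λ.λ.(λ.λ.λ.1) (λ.λ.1 0))
  →3  (λ.(λ.λ.λ.1) (λ.λ.λ.1)) (λ.λ.λ.λ.λ.1) (λ.λ.(λ.λ.λ.1) (λ.λ.1 0))
  →4  (λ.λ.λ.1) (λ.λ.λ.1) (λ.λ.(λ.λ.λ.1) (λ.λ.1 0))
  →5  (λ.λ.1) (λ.λ.(λ.λ.λ.1) (λ.λ.1 0))
  →6  λ.λ.λ.(λ.λ.λ.1) (λ.λ.1 0)
  →7  λ.λ.λ.λ.λ.1

Term B:
  start: (λ.λ.(λ.λ.λ.λ.λ.1) ((λ.λ.1) (λ.λ.1 0) 1)) (λ.0)
  →1  λ.(λ.λ.λ.λ.λ.1) ((λ.λ.1) (λ.λ.1 0) (λ.0))
  →2  λ.λ.λ.λ.λ.1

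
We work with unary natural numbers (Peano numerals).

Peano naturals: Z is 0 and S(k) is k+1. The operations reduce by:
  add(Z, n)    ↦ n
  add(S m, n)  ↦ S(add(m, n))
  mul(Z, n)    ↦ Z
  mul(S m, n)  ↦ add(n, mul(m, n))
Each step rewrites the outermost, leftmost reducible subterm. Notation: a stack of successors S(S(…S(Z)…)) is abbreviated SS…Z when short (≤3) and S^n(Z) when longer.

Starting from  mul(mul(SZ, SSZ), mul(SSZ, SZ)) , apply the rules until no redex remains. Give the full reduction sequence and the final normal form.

  start: mul(mul(SZ, SSZ), mul(SSZ, SZ))
  [1] mul(add(SSZ, mul(Z, SSZ)), mul(SSZ, SZ))
  [2] mul(S(add(SZ, mul(Z, SSZ))), mul(SSZ, SZ))
  [3] add(mul(SSZ, SZ), mul(add(SZ, mul(Z, SSZ)), mul(SSZ, SZ)))
  [4] add(add(SZ, mul(SZ, SZ)), mul(add(SZ, mul(Z, SSZ)), mul(SSZ, SZ)))
  [5] add(S(add(Z, mul(SZ, SZ))), mul(add(SZ, mul(Z, SSZ)), mul(SSZ, SZ)))
  [6] S(add(add(Z, mul(SZ, SZ)), mul(add(SZ, mul(Z, SSZ)), mul(SSZ, SZ))))
  [7] S(add(mul(SZ, SZ), mul(add(SZ, mul(Z, SSZ)), mul(SSZ, SZ))))
  [8] S(add(add(SZ, mul(Z, SZ)), mul(add(SZ, mul(Z, SSZ)), mul(SSZ, SZ))))
  [9] S(add(S(add(Z, mul(Z, SZ))), mul(add(SZ, mul(Z, SSZ)), mul(SSZ, SZ))))
  [10] S(S(add(add(Z, mul(Z, SZ)), mul(add(SZ, mul(Z, SSZ)), mul(SSZ, SZ)))))
  [11] S(S(add(mul(Z, SZ), mul(add(SZ, mul(Z, SSZ)), mul(SSZ, SZ)))))
  [12] S(S(add(Z, mul(add(SZ, mul(Z, SSZ)), mul(SSZ, SZ)))))
  [13] S(S(mul(add(SZ, mul(Z, SSZ)), mul(SSZ, SZ))))
  [14] S(S(mul(S(add(Z, mul(Z, SSZ))), mul(SSZ, SZ))))
  [15] S(S(add(mul(SSZ, SZ), mul(add(Z, mul(Z, SSZ)), mul(SSZ, SZ)))))
  [16] S(S(add(add(SZ, mul(SZ, SZ)), mul(add(Z, mul(Z, SSZ)), mul(SSZ, SZ)))))
  [17] S(S(add(S(add(Z, mul(SZ, SZ))), mul(add(Z, mul(Z, SSZ)), mul(SSZ, SZ)))))
  [18] S(S(S(add(add(Z, mul(SZ, SZ)), mul(add(Z, mul(Z, SSZ)), mul(SSZ, SZ))))))
  [19] S(S(S(add(mul(SZ, SZ), mul(add(Z, mul(Z, SSZ)), mul(SSZ, SZ))))))
  [20] S(S(S(add(add(SZ, mul(Z, SZ)), mul(add(Z, mul(Z, SSZ)), mul(SSZ, SZ))))))
  [21] S(S(S(add(S(add(Z, mul(Z, SZ))), mul(add(Z, mul(Z, SSZ)), mul(SSZ, SZ))))))
  [22] S(S(S(S(add(add(Z, mul(Z, SZ)), mul(add(Z, mul(Z, SSZ)), mul(SSZ, SZ)))))))
  [23] S(S(S(S(add(mul(Z, SZ), mul(add(Z, mul(Z, SSZ)), mul(SSZ, SZ)))))))
  [24] S(S(S(S(add(Z, mul(add(Z, mul(Z, SSZ)), mul(SSZ, SZ)))))))
  [25] S(S(S(S(mul(add(Z, mul(Z, SSZ)), mul(SSZ, SZ))))))
  [26] S(S(S(S(mul(mul(Z, SSZ), mul(SSZ, SZ))))))
  [27] S(S(S(S(mul(Z, mul(SSZ, SZ))))))
  [28] S^4(Z)

Answer: normal form = S^4(Z)  (in 28 steps)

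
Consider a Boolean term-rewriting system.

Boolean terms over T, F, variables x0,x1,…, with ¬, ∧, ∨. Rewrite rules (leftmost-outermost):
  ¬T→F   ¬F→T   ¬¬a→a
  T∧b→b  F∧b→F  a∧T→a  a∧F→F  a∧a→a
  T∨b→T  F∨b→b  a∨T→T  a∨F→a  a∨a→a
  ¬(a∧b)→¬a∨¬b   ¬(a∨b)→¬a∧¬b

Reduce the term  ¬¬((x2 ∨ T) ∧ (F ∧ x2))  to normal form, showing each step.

Answer: normal form = F  (in 4 steps)

Derivation:
  start: ¬¬((x2 ∨ T) ∧ (F ∧ x2))
  [1] (x2 ∨ T) ∧ (F ∧ x2)
  [2] T ∧ (F ∧ x2)
  [3] F ∧ x2
  [4] F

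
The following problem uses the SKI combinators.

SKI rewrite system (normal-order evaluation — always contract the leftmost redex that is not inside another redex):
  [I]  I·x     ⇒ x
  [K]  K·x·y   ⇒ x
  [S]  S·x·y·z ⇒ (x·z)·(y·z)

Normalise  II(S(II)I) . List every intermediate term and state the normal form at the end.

  start: II(S(II)I)
  →1  I(S(II)I)
  →2  S(II)I
  →3  SII

Answer: normal form = SII  (in 3 steps)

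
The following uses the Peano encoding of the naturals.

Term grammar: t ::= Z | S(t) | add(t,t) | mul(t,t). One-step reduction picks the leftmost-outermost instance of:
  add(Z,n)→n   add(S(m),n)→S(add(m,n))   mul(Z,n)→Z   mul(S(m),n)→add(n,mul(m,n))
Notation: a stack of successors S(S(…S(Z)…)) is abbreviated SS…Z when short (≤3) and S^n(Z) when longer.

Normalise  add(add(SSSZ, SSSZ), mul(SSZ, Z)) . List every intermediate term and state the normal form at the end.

Answer: normal form = S^6(Z)  (in 16 steps)

Reduction:
  start: add(add(SSSZ, SSSZ), mul(SSZ, Z))
  [1] add(S(add(SSZ, SSSZ)), mul(SSZ, Z))
  [2] S(add(add(SSZ, SSSZ), mul(SSZ, Z)))
  [3] S(add(S(add(SZ, SSSZ)), mul(SSZ, Z)))
  [4] S(S(add(add(SZ, SSSZ), mul(SSZ, Z))))
  [5] S(S(add(S(add(Z, SSSZ)), mul(SSZ, Z))))
  [6] S(S(S(add(add(Z, SSSZ), mul(SSZ, Z)))))
  [7] S(S(S(add(SSSZ, mul(SSZ, Z)))))
  [8] S(S(S(S(add(SSZ, mul(SSZ, Z))))))
  [9] S(S(S(S(S(add(SZ, mul(SSZ, Z)))))))
  [10] S(S(S(S(S(S(add(Z, mul(SSZ, Z))))))))
  [11] S(S(S(S(S(S(mul(SSZ, Z)))))))
  [12] S(S(S(S(S(S(add(Z, mul(SZ, Z))))))))
  [13] S(S(S(S(S(S(mul(SZ, Z)))))))
  [14] S(S(S(S(S(S(add(Z, mul(Z, Z))))))))
  [15] S(S(S(S(S(S(mul(Z, Z)))))))
  [16] S^6(Z)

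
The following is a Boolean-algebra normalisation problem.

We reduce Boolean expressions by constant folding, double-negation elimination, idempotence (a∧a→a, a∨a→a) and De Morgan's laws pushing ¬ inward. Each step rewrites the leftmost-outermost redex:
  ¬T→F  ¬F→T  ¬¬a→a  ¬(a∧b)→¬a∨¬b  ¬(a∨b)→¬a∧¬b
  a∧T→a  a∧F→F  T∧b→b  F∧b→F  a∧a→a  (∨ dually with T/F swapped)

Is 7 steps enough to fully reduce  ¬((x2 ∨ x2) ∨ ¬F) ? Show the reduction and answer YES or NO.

  start: ¬((x2 ∨ x2) ∨ ¬F)
  →1  ¬(x2 ∨ x2) ∧ ¬¬F
  →2  (¬x2 ∧ ¬x2) ∧ ¬¬F
  →3  ¬x2 ∧ ¬¬F
  →4  ¬x2 ∧ F
  →5  F

Answer: YES — reaches normal form F in 5 ≤ 7 steps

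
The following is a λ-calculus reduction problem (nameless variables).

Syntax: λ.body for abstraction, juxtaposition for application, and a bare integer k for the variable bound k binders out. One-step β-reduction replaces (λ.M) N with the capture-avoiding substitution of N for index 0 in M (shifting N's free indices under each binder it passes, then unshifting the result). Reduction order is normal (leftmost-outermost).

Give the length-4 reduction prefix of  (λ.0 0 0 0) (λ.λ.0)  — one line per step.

Answer: after 4 steps: λ.0

Reduction:
  start: (λ.0 0 0 0) (λ.λ.0)
  step 1: (λ.λ.0) (λ.λ.0) (λ.λ.0) (λ.λ.0)
  step 2: (λ.0) (λ.λ.0) (λ.λ.0)
  step 3: (λ.λ.0) (λ.λ.0)
  step 4: λ.0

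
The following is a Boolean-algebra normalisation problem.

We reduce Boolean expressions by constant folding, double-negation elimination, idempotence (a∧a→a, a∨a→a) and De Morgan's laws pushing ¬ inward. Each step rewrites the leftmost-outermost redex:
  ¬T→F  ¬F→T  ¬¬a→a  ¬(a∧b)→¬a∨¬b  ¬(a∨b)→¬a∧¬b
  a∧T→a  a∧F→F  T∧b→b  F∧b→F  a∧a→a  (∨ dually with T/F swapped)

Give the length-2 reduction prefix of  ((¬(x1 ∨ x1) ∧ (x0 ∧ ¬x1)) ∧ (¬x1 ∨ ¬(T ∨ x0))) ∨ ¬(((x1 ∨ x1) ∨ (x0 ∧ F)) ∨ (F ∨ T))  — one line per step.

  start: ((¬(x1 ∨ x1) ∧ (x0 ∧ ¬x1)) ∧ (¬x1 ∨ ¬(T ∨ x0))) ∨ ¬(((x1 ∨ x1) ∨ (x0 ∧ F)) ∨ (F ∨ T))
  step 1: (((¬x1 ∧ ¬x1) ∧ (x0 ∧ ¬x1)) ∧ (¬x1 ∨ ¬(T ∨ x0))) ∨ ¬(((x1 ∨ x1) ∨ (x0 ∧ F)) ∨ (F ∨ T))
  step 2: ((¬x1 ∧ (x0 ∧ ¬x1)) ∧ (¬x1 ∨ ¬(T ∨ x0))) ∨ ¬(((x1 ∨ x1) ∨ (x0 ∧ F)) ∨ (F ∨ T))

Answer: after 2 steps: ((¬x1 ∧ (x0 ∧ ¬x1)) ∧ (¬x1 ∨ ¬(T ∨ x0))) ∨ ¬(((x1 ∨ x1) ∨ (x0 ∧ F)) ∨ (F ∨ T))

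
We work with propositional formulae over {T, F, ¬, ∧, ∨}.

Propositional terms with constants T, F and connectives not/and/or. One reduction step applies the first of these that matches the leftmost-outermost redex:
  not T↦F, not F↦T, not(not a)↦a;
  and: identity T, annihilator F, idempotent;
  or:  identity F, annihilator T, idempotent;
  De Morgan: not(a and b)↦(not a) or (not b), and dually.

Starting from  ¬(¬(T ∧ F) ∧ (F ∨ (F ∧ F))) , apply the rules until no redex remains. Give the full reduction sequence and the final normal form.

  start: ¬(¬(T ∧ F) ∧ (F ∨ (F ∧ F)))
  step 1: ¬¬(T ∧ F) ∨ ¬(F ∨ (F ∧ F))
  step 2: (T ∧ F) ∨ ¬(F ∨ (F ∧ F))
  step 3: F ∨ ¬(F ∨ (F ∧ F))
  step 4: ¬(F ∨ (F ∧ F))
  step 5: ¬F ∧ ¬(F ∧ F)
  step 6: T ∧ ¬(F ∧ F)
  step 7: ¬(F ∧ F)
  step 8: ¬F ∨ ¬F
  step 9: ¬F
  step 10: T

Answer: normal form = T  (in 10 steps)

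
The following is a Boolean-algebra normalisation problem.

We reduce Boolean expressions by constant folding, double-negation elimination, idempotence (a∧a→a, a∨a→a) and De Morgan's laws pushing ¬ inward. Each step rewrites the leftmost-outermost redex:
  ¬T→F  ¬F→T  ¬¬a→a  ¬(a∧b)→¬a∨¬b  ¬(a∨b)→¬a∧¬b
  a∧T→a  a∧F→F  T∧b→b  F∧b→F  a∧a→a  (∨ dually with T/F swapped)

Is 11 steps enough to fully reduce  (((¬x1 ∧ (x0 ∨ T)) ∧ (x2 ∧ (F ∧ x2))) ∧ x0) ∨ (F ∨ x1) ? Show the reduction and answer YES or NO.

  start: (((¬x1 ∧ (x0 ∨ T)) ∧ (x2 ∧ (F ∧ x2))) ∧ x0) ∨ (F ∨ x1)
  →1  (((¬x1 ∧ T) ∧ (x2 ∧ (F ∧ x2))) ∧ x0) ∨ (F ∨ x1)
  →2  ((¬x1 ∧ (x2 ∧ (F ∧ x2))) ∧ x0) ∨ (F ∨ x1)
  →3  ((¬x1 ∧ (x2 ∧ F)) ∧ x0) ∨ (F ∨ x1)
  →4  ((¬x1 ∧ F) ∧ x0) ∨ (F ∨ x1)
  →5  (F ∧ x0) ∨ (F ∨ x1)
  →6  F ∨ (F ∨ x1)
  →7  F ∨ x1
  →8  x1

Answer: YES — reaches normal form x1 in 8 ≤ 11 steps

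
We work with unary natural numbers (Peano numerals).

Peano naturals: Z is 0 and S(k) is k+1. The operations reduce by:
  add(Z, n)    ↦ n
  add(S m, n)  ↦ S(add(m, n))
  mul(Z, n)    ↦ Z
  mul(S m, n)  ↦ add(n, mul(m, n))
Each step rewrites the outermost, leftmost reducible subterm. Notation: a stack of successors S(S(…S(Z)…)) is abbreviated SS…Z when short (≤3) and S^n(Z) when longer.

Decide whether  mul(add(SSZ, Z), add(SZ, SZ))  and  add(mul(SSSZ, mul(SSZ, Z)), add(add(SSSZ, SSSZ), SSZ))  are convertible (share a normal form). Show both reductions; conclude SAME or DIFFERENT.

Answer: DIFFERENT — A ⇓ S^4(Z), B ⇓ S^8(Z)

Working:
Term A:
  start: mul(add(SSZ, Z), add(SZ, SZ))
  [1] mul(S(add(SZ, Z)), add(SZ, SZ))
  [2] add(add(SZ, SZ), mul(add(SZ, Z), add(SZ, SZ)))
  [3] add(S(add(Z, SZ)), mul(add(SZ, Z), add(SZ, SZ)))
  [4] S(add(add(Z, SZ), mul(add(SZ, Z), add(SZ, SZ))))
  [5] S(add(SZ, mul(add(SZ, Z), add(SZ, SZ))))
  [6] S(S(add(Z, mul(add(SZ, Z), add(SZ, SZ)))))
  [7] S(S(mul(add(SZ, Z), add(SZ, SZ))))
  [8] S(S(mul(S(add(Z, Z)), add(SZ, SZ))))
  [9] S(S(add(add(SZ, SZ), mul(add(Z, Z), add(SZ, SZ)))))
  [10] S(S(add(S(add(Z, SZ)), mul(add(Z, Z), add(SZ, SZ)))))
  [11] S(S(S(add(add(Z, SZ), mul(add(Z, Z), add(SZ, SZ))))))
  [12] S(S(S(add(SZ, mul(add(Z, Z), add(SZ, SZ))))))
  [13] S(S(S(S(add(Z, mul(add(Z, Z), add(SZ, SZ)))))))
  [14] S(S(S(S(mul(add(Z, Z), add(SZ, SZ))))))
  [15] S(S(S(S(mul(Z, add(SZ, SZ))))))
  [16] S^4(Z)

Term B:
  start: add(mul(SSSZ, mul(SSZ, Z)), add(add(SSSZ, SSSZ), SSZ))
  [1] add(add(mul(SSZ, Z), mul(SSZ, mul(SSZ, Z))), add(add(SSSZ, SSSZ), SSZ))
  [2] add(add(add(Z, mul(SZ, Z)), mul(SSZ, mul(SSZ, Z))), add(add(SSSZ, SSSZ), SSZ))
  [3] add(add(mul(SZ, Z), mul(SSZ, mul(SSZ, Z))), add(add(SSSZ, SSSZ), SSZ))
  [4] add(add(add(Z, mul(Z, Z)), mul(SSZ, mul(SSZ, Z))), add(add(SSSZ, SSSZ), SSZ))
  [5] add(add(mul(Z, Z), mul(SSZ, mul(SSZ, Z))), add(add(SSSZ, SSSZ), SSZ))
  [6] add(add(Z, mul(SSZ, mul(SSZ, Z))), add(add(SSSZ, SSSZ), SSZ))
  [7] add(mul(SSZ, mul(SSZ, Z)), add(add(SSSZ, SSSZ), SSZ))
  [8] add(add(mul(SSZ, Z), mul(SZ, mul(SSZ, Z))), add(add(SSSZ, SSSZ), SSZ))
  [9] add(add(add(Z, mul(SZ, Z)), mul(SZ, mul(SSZ, Z))), add(add(SSSZ, SSSZ), SSZ))
  [10] add(add(mul(SZ, Z), mul(SZ, mul(SSZ, Z))), add(add(SSSZ, SSSZ), SSZ))
  [11] add(add(add(Z, mul(Z, Z)), mul(SZ, mul(SSZ, Z))), add(add(SSSZ, SSSZ), SSZ))
  [12] add(add(mul(Z, Z), mul(SZ, mul(SSZ, Z))), add(add(SSSZ, SSSZ), SSZ))
  [13] add(add(Z, mul(SZ, mul(SSZ, Z))), add(add(SSSZ, SSSZ), SSZ))
  [14] add(mul(SZ, mul(SSZ, Z)), add(add(SSSZ, SSSZ), SSZ))
  [15] add(add(mul(SSZ, Z), mul(Z, mul(SSZ, Z))), add(add(SSSZ, SSSZ), SSZ))
  [16] add(add(add(Z, mul(SZ, Z)), mul(Z, mul(SSZ, Z))), add(add(SSSZ, SSSZ), SSZ))
  [17] add(add(mul(SZ, Z), mul(Z, mul(SSZ, Z))), add(add(SSSZ, SSSZ), SSZ))
  [18] add(add(add(Z, mul(Z, Z)), mul(Z, mul(SSZ, Z))), add(add(SSSZ, SSSZ), SSZ))
  [19] add(add(mul(Z, Z), mul(Z, mul(SSZ, Z))), add(add(SSSZ, SSSZ), SSZ))
  [20] add(add(Z, mul(Z, mul(SSZ, Z))), add(add(SSSZ, SSSZ), SSZ))
  [21] add(mul(Z, mul(SSZ, Z)), add(add(SSSZ, SSSZ), SSZ))
  [22] add(Z, add(add(SSSZ, SSSZ), SSZ))
  [23] add(add(SSSZ, SSSZ), SSZ)
  [24] add(S(add(SSZ, SSSZ)), SSZ)
  [25] S(add(add(SSZ, SSSZ), SSZ))
  [26] S(add(S(add(SZ, SSSZ)), SSZ))
  [27] S(S(add(add(SZ, SSSZ), SSZ)))
  [28] S(S(add(S(add(Z, SSSZ)), SSZ)))
  [29] S(S(S(add(add(Z, SSSZ), SSZ))))
  [30] S(S(S(add(SSSZ, SSZ))))
  [31] S(S(S(S(add(SSZ, SSZ)))))
  [32] S(S(S(S(S(add(SZ, SSZ))))))
  [33] S(S(S(S(S(S(add(Z, SSZ)))))))
  [34] S^8(Z)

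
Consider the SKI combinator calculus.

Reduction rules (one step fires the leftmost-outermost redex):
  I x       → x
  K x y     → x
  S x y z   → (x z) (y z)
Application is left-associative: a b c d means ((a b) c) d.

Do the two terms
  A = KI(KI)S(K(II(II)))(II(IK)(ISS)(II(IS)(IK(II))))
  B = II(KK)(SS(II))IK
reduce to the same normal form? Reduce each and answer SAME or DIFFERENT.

Term A:
  start: KI(KI)S(K(II(II)))(II(IK)(ISS)(II(IS)(IK(II))))
  →1  IS(K(II(II)))(II(IK)(ISS)(II(IS)(IK(II))))
  →2  S(K(II(II)))(II(IK)(ISS)(II(IS)(IK(II))))
  →3  S(K(I(II)))(II(IK)(ISS)(II(IS)(IK(II))))
  →4  S(K(II))(II(IK)(ISS)(II(IS)(IK(II))))
  →5  S(KI)(II(IK)(ISS)(II(IS)(IK(II))))
  →6  S(KI)(I(IK)(ISS)(II(IS)(IK(II))))
  →7  S(KI)(IK(ISS)(II(IS)(IK(II))))
  →8  S(KI)(K(ISS)(II(IS)(IK(II))))
  →9  S(KI)(ISS)
  →10  S(KI)(SS)

Term B:
  start: II(KK)(SS(II))IK
  →1  I(KK)(SS(II))IK
  →2  KK(SS(II))IK
  →3  KIK
  →4  I

Answer: DIFFERENT — A ⇓ S(KI)(SS), B ⇓ I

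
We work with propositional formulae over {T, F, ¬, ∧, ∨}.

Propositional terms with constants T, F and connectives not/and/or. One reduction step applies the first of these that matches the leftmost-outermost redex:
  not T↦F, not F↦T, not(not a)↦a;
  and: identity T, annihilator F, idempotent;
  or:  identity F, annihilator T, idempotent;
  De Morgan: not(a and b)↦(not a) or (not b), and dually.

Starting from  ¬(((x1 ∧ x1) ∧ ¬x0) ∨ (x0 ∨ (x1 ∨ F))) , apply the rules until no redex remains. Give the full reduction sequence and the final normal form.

Answer: normal form = (¬x1 ∨ x0) ∧ (¬x0 ∧ ¬x1)  (in 9 steps)

Working:
  start: ¬(((x1 ∧ x1) ∧ ¬x0) ∨ (x0 ∨ (x1 ∨ F)))
  [1] ¬((x1 ∧ x1) ∧ ¬x0) ∧ ¬(x0 ∨ (x1 ∨ F))
  [2] (¬(x1 ∧ x1) ∨ ¬¬x0) ∧ ¬(x0 ∨ (x1 ∨ F))
  [3] ((¬x1 ∨ ¬x1) ∨ ¬¬x0) ∧ ¬(x0 ∨ (x1 ∨ F))
  [4] (¬x1 ∨ ¬¬x0) ∧ ¬(x0 ∨ (x1 ∨ F))
  [5] (¬x1 ∨ x0) ∧ ¬(x0 ∨ (x1 ∨ F))
  [6] (¬x1 ∨ x0) ∧ (¬x0 ∧ ¬(x1 ∨ F))
  [7] (¬x1 ∨ x0) ∧ (¬x0 ∧ (¬x1 ∧ ¬F))
  [8] (¬x1 ∨ x0) ∧ (¬x0 ∧ (¬x1 ∧ T))
  [9] (¬x1 ∨ x0) ∧ (¬x0 ∧ ¬x1)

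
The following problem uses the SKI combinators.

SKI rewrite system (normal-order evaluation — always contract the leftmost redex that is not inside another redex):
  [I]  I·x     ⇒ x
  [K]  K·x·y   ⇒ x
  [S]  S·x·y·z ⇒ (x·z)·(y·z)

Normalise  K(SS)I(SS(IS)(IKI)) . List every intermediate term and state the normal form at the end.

  start: K(SS)I(SS(IS)(IKI))
  [1] SS(SS(IS)(IKI))
  [2] SS(S(IKI)(IS(IKI)))
  [3] SS(S(KI)(IS(IKI)))
  [4] SS(S(KI)(S(IKI)))
  [5] SS(S(KI)(S(KI)))

Answer: normal form = SS(S(KI)(S(KI)))  (in 5 steps)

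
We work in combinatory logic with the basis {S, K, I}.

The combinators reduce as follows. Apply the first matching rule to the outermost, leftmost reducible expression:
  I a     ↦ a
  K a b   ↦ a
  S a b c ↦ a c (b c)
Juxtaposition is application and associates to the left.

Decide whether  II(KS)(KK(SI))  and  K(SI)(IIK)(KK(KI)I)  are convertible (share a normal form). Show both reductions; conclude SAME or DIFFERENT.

Term A:
  start: II(KS)(KK(SI))
  [1] I(KS)(KK(SI))
  [2] KS(KK(SI))
  [3] S

Term B:
  start: K(SI)(IIK)(KK(KI)I)
  [1] SI(KK(KI)I)
  [2] SI(KI)

Answer: DIFFERENT — A ⇓ S, B ⇓ SI(KI)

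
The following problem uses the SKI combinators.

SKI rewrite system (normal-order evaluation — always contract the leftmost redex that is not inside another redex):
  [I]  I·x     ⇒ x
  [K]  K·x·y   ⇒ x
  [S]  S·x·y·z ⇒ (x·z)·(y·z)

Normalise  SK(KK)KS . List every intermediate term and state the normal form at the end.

Answer: normal form = KS  (in 2 steps)

Derivation:
  start: SK(KK)KS
  →1  KK(KKK)S
  →2  KS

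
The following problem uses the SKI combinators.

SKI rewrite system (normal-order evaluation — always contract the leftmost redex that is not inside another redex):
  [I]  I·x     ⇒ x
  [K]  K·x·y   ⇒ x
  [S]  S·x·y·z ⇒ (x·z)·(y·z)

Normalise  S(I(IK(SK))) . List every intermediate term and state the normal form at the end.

Answer: normal form = S(K(SK))  (in 2 steps)

Reduction:
  start: S(I(IK(SK)))
  step 1: S(IK(SK))
  step 2: S(K(SK))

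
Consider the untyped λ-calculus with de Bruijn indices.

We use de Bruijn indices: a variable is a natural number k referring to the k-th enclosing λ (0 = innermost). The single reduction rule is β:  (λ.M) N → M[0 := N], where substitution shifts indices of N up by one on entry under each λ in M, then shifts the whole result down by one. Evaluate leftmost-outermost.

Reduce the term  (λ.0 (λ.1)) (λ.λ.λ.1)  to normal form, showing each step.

  start: (λ.0 (λ.1)) (λ.λ.λ.1)
  →1  (λ.λ.λ.1) (λ.λ.λ.λ.1)
  →2  λ.λ.1

Answer: normal form = λ.λ.1  (in 2 steps)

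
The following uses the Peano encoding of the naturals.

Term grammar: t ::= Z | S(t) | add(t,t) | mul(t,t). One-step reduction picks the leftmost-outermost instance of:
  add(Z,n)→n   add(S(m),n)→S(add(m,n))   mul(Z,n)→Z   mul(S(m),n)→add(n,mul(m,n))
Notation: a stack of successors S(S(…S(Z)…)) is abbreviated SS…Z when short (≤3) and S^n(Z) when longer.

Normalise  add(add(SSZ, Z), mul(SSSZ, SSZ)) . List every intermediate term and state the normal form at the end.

  start: add(add(SSZ, Z), mul(SSSZ, SSZ))
  →1  add(S(add(SZ, Z)), mul(SSSZ, SSZ))
  →2  S(add(add(SZ, Z), mul(SSSZ, SSZ)))
  →3  S(add(S(add(Z, Z)), mul(SSSZ, SSZ)))
  →4  S(S(add(add(Z, Z), mul(SSSZ, SSZ))))
  →5  S(S(add(Z, mul(SSSZ, SSZ))))
  →6  S(S(mul(SSSZ, SSZ)))
  →7  S(S(add(SSZ, mul(SSZ, SSZ))))
  →8  S(S(S(add(SZ, mul(SSZ, SSZ)))))
  →9  S(S(S(S(add(Z, mul(SSZ, SSZ))))))
  →10  S(S(S(S(mul(SSZ, SSZ)))))
  →11  S(S(S(S(add(SSZ, mul(SZ, SSZ))))))
  →12  S(S(S(S(S(add(SZ, mul(SZ, SSZ)))))))
  →13  S(S(S(S(S(S(add(Z, mul(SZ, SSZ))))))))
  →14  S(S(S(S(S(S(mul(SZ, SSZ)))))))
  →15  S(S(S(S(S(S(add(SSZ, mul(Z, SSZ))))))))
  →16  S(S(S(S(S(S(S(add(SZ, mul(Z, SSZ)))))))))
  →17  S(S(S(S(S(S(S(S(add(Z, mul(Z, SSZ))))))))))
  →18  S(S(S(S(S(S(S(S(mul(Z, SSZ)))))))))
  →19  S^8(Z)

Answer: normal form = S^8(Z)  (in 19 steps)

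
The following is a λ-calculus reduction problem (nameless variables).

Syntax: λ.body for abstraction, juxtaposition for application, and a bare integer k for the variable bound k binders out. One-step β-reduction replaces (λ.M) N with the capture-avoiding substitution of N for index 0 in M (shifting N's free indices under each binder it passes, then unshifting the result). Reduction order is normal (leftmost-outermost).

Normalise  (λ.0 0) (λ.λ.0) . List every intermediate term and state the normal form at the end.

  start: (λ.0 0) (λ.λ.0)
  step 1: (λ.λ.0) (λ.λ.0)
  step 2: λ.0

Answer: normal form = λ.0  (in 2 steps)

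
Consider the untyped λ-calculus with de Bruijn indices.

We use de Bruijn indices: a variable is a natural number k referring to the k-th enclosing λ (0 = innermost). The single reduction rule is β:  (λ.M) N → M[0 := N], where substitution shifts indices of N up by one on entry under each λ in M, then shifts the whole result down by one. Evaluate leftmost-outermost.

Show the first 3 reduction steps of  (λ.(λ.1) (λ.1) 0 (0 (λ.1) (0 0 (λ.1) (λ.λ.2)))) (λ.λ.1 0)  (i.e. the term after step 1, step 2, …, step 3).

Answer: after 3 steps: (λ.(λ.λ.1 0) 0) ((λ.λ.1 0) (λ.λ.λ.1 0) ((λ.λ.1 0) (λ.λ.1 0) (λ.λ.λ.1 0) (λ.λ.λ.λ.1 0)))

Reduction:
  start: (λ.(λ.1) (λ.1) 0 (0 (λ.1) (0 0 (λ.1) (λ.λ.2)))) (λ.λ.1 0)
  →1  (λ.λ.λ.1 0) (λ.λ.λ.1 0) (λ.λ.1 0) ((λ.λ.1 0) (λ.λ.λ.1 0) ((λ.λ.1 0) (λ.λ.1 0) (λ.λ.λ.1 0) (λ.λ.λ.λ.1 0)))
  →2  (λ.λ.1 0) (λ.λ.1 0) ((λ.λ.1 0) (λ.λ.λ.1 0) ((λ.λ.1 0) (λ.λ.1 0) (λ.λ.λ.1 0) (λ.λ.λ.λ.1 0)))
  →3  (λ.(λ.λ.1 0) 0) ((λ.λ.1 0) (λ.λ.λ.1 0) ((λ.λ.1 0) (λ.λ.1 0) (λ.λ.λ.1 0) (λ.λ.λ.λ.1 0)))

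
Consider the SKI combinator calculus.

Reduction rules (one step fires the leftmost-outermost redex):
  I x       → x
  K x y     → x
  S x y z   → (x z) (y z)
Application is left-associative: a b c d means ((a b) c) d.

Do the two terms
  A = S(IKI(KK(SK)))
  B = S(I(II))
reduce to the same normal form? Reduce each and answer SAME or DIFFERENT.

Term A:
  start: S(IKI(KK(SK)))
  →1  S(KI(KK(SK)))
  →2  SI

Term B:
  start: S(I(II))
  →1  S(II)
  →2  SI

Answer: SAME — A ⇓ SI, B ⇓ SI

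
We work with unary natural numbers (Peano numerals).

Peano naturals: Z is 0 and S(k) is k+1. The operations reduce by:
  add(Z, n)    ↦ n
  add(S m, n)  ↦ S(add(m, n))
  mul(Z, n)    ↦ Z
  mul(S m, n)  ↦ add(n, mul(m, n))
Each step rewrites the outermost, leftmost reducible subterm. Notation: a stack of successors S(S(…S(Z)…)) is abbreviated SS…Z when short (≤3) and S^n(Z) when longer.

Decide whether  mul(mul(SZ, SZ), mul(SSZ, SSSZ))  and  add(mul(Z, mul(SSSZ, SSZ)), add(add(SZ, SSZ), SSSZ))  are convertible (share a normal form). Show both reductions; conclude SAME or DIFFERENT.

Answer: SAME — A ⇓ S^6(Z), B ⇓ S^6(Z)

Reduction:
Term A:
  start: mul(mul(SZ, SZ), mul(SSZ, SSSZ))
  →1  mul(add(SZ, mul(Z, SZ)), mul(SSZ, SSSZ))
  →2  mul(S(add(Z, mul(Z, SZ))), mul(SSZ, SSSZ))
  →3  add(mul(SSZ, SSSZ), mul(add(Z, mul(Z, SZ)), mul(SSZ, SSSZ)))
  →4  add(add(SSSZ, mul(SZ, SSSZ)), mul(add(Z, mul(Z, SZ)), mul(SSZ, SSSZ)))
  →5  add(S(add(SSZ, mul(SZ, SSSZ))), mul(add(Z, mul(Z, SZ)), mul(SSZ, SSSZ)))
  →6  S(add(add(SSZ, mul(SZ, SSSZ)), mul(add(Z, mul(Z, SZ)), mul(SSZ, SSSZ))))
  →7  S(add(S(add(SZ, mul(SZ, SSSZ))), mul(add(Z, mul(Z, SZ)), mul(SSZ, SSSZ))))
  →8  S(S(add(add(SZ, mul(SZ, SSSZ)), mul(add(Z, mul(Z, SZ)), mul(SSZ, SSSZ)))))
  →9  S(S(add(S(add(Z, mul(SZ, SSSZ))), mul(add(Z, mul(Z, SZ)), mul(SSZ, SSSZ)))))
  →10  S(S(S(add(add(Z, mul(SZ, SSSZ)), mul(add(Z, mul(Z, SZ)), mul(SSZ, SSSZ))))))
  →11  S(S(S(add(mul(SZ, SSSZ), mul(add(Z, mul(Z, SZ)), mul(SSZ, SSSZ))))))
  →12  S(S(S(add(add(SSSZ, mul(Z, SSSZ)), mul(add(Z, mul(Z, SZ)), mul(SSZ, SSSZ))))))
  →13  S(S(S(add(S(add(SSZ, mul(Z, SSSZ))), mul(add(Z, mul(Z, SZ)), mul(SSZ, SSSZ))))))
  →14  S(S(S(S(add(add(SSZ, mul(Z, SSSZ)), mul(add(Z, mul(Z, SZ)), mul(SSZ, SSSZ)))))))
  →15  S(S(S(S(add(S(add(SZ, mul(Z, SSSZ))), mul(add(Z, mul(Z, SZ)), mul(SSZ, SSSZ)))))))
  →16  S(S(S(S(S(add(add(SZ, mul(Z, SSSZ)), mul(add(Z, mul(Z, SZ)), mul(SSZ, SSSZ))))))))
  →17  S(S(S(S(S(add(S(add(Z, mul(Z, SSSZ))), mul(add(Z, mul(Z, SZ)), mul(SSZ, SSSZ))))))))
  →18  S(S(S(S(S(S(add(add(Z, mul(Z, SSSZ)), mul(add(Z, mul(Z, SZ)), mul(SSZ, SSSZ)))))))))
  →19  S(S(S(S(S(S(add(mul(Z, SSSZ), mul(add(Z, mul(Z, SZ)), mul(SSZ, SSSZ)))))))))
  →20  S(S(S(S(S(S(add(Z, mul(add(Z, mul(Z, SZ)), mul(SSZ, SSSZ)))))))))
  →21  S(S(S(S(S(S(mul(add(Z, mul(Z, SZ)), mul(SSZ, SSSZ))))))))
  →22  S(S(S(S(S(S(mul(mul(Z, SZ), mul(SSZ, SSSZ))))))))
  →23  S(S(S(S(S(S(mul(Z, mul(SSZ, SSSZ))))))))
  →24  S^6(Z)

Term B:
  start: add(mul(Z, mul(SSSZ, SSZ)), add(add(SZ, SSZ), SSSZ))
  →1  add(Z, add(add(SZ, SSZ), SSSZ))
  →2  add(add(SZ, SSZ), SSSZ)
  →3  add(S(add(Z, SSZ)), SSSZ)
  →4  S(add(add(Z, SSZ), SSSZ))
  →5  S(add(SSZ, SSSZ))
  →6  S(S(add(SZ, SSSZ)))
  →7  S(S(S(add(Z, SSSZ))))
  →8  S^6(Z)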